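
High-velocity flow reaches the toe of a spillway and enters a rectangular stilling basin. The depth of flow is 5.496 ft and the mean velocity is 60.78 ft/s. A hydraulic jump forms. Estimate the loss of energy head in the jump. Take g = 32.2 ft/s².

ΔE = 28.39 ft

Fr₁ = V₁/√(g·y₁) = 60.78/√(32.2×5.496) = 4.569.
Bélanger equation: y₂/y₁ = ½[√(1 + 8Fr₁²) − 1] = ½[√168.00 − 1] = 5.981.
y₂ = 5.981 × 5.496 = 32.87 ft.
Head loss: ΔE = (y₂ − y₁)³/(4y₁y₂) = (32.87 − 5.496)³/(4×5.496×32.87) = 20512/722.6 = 28.39 ft.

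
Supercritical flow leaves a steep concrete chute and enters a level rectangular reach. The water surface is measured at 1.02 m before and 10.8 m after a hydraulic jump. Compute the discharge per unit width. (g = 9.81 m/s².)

q = 25.3 m²/s

For a rectangular channel the momentum equation gives q² = ½·g·y₁·y₂·(y₁ + y₂) = ½×9.81×1.02×10.8×11.8 = 639.
q = √639 = 25.3 m²/s.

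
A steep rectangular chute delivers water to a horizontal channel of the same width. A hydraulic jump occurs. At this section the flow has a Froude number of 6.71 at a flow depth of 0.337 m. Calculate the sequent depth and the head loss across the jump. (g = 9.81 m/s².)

y₂ = 3.03 m; ΔE = 4.80 m

Fr₁ = 6.71 (given).
By Bélanger, y₂/y₁ = ½[√(1 + 8Fr₁²) − 1] = ½[√361.2 − 1] = 9.00.
y₂ = 9.00 × 0.337 = 3.03 m.
V₁ = Fr₁·√(g·y₁) = 6.71×√(9.81×0.337) = 12.2 m/s; q = V₁·y₁ = 4.11 m²/s. V₂ = q/y₂ = 4.11/3.03 = 1.36 m/s. E₁ = y₁ + V₁²/2g = 7.92 m; E₂ = y₂ + V₂²/2g = 3.13 m. ΔE = E₁ − E₂ = 4.80 m.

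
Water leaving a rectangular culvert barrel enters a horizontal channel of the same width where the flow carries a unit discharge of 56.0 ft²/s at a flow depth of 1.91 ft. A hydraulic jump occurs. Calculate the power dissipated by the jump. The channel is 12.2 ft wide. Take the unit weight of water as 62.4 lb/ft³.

P = 426 hp

V₁ = q/y₁ = 56.0/1.91 = 29.3 ft/s. Fr₁ = V₁/√(g·y₁) = 29.3/√(32.2×1.91) = 3.74.
Bélanger equation: y₂/y₁ = ½[√(1 + 8Fr₁²) − 1] = ½[√112.8 − 1] = 4.81.
y₂ = 4.81 × 1.91 = 9.19 ft.
Head loss: ΔE = (y₂ − y₁)³/(4y₁y₂) = (9.19 − 1.91)³/(4×1.91×9.19) = 386/70.2 = 5.49 ft.
Q = q·b = 56.0 × 12.2 = 683 cfs. P = γ·Q·ΔE/550 = 62.4 × 683 × 5.49 / 550 = 426 hp.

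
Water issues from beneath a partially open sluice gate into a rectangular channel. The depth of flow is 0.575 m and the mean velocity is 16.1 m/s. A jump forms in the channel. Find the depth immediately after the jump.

Fr₁ = V₁/√(g·y₁) = 16.1/√(9.81×0.575) = 6.78.
From the momentum equation for a rectangular channel, y₂/y₁ = ½[√(1 + 8Fr₁²) − 1] = ½[√368.6 − 1] = 9.10.
y₂ = 9.10 × 0.575 = 5.23 m.

y₂ = 5.23 m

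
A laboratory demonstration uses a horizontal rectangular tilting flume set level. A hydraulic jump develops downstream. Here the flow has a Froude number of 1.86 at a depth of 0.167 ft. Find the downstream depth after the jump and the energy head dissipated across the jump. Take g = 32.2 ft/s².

Fr₁ = 1.86 (given).
From the momentum equation for a rectangular channel, y₂/y₁ = ½[√(1 + 8Fr₁²) − 1] = ½[√28.68 − 1] = 2.18.
y₂ = 2.18 × 0.167 = 0.364 ft.
V₁ = Fr₁·√(g·y₁) = 1.86×√(32.2×0.167) = 4.31 ft/s; q = V₁·y₁ = 0.720 ft²/s. V₂ = q/y₂ = 0.720/0.364 = 1.98 ft/s. E₁ = y₁ + V₁²/2g = 0.456 ft; E₂ = y₂ + V₂²/2g = 0.425 ft. ΔE = E₁ − E₂ = 0.0313 ft.

y₂ = 0.364 ft; ΔE = 0.0313 ft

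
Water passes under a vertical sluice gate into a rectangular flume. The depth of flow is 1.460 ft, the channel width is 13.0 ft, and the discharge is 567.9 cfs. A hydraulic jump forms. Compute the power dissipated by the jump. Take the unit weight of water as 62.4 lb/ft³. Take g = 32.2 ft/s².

q = Q/b = 567.9/13.0 = 43.68 ft²/s; V₁ = q/y₁ = 29.92 ft/s. Fr₁ = V₁/√(g·y₁) = 4.364.
By Bélanger, y₂/y₁ = ½[√(1 + 8Fr₁²) − 1] = ½[√153.35 − 1] = 5.692.
y₂ = 5.692 × 1.460 = 8.310 ft.
V₂ = q/y₂ = 43.68/8.310 = 5.257 ft/s. E₁ = y₁ + V₁²/2g = 15.36 ft; E₂ = y₂ + V₂²/2g = 8.739 ft. ΔE = E₁ − E₂ = 6.623 ft.
P = γ·Q·ΔE/550 = 62.4 × 567.9 × 6.623 / 550 = 426.7 hp.

P = 426.7 hp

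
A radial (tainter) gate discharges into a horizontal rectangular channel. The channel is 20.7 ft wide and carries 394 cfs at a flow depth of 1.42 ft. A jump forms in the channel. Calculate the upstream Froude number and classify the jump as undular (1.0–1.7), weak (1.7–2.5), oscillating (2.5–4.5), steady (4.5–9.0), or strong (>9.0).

Fr₁ = 1.98; weak jump

q = Q/b = 394/20.7 = 19.0 ft²/s; V₁ = q/y₁ = 13.4 ft/s. Fr₁ = V₁/√(g·y₁) = 1.98.
Fr₁ = 1.98 lies in the weak range.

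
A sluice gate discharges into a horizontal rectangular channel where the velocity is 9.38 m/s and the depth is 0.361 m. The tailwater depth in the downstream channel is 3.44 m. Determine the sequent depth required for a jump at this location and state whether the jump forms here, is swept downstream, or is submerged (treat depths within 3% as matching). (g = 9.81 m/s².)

Fr₁ = V₁/√(g·y₁) = 9.38/√(9.81×0.361) = 4.98.
Conjugate-depth relation: y₂/y₁ = ½[√(1 + 8Fr₁²) − 1] = ½[√199.8 − 1] = 6.57.
y₂ = 6.57 × 0.361 = 2.37 m.
Tailwater y_tw = 3.44 m: y_tw > y₂, so the jump is submerged.

y₂ = 2.37 m; the jump is submerged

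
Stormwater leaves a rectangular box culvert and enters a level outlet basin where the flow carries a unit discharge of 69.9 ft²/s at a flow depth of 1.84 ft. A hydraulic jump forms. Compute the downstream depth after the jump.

y₂ = 12.0 ft

V₁ = q/y₁ = 69.9/1.84 = 38.0 ft/s. Fr₁ = V₁/√(g·y₁) = 38.0/√(32.2×1.84) = 4.94.
From the momentum equation for a rectangular channel, y₂/y₁ = ½[√(1 + 8Fr₁²) − 1] = ½[√195.9 − 1] = 6.50.
y₂ = 6.50 × 1.84 = 12.0 ft.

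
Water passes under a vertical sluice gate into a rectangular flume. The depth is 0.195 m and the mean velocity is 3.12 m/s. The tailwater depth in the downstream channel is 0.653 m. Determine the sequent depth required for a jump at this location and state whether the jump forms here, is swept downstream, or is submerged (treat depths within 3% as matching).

Fr₁ = V₁/√(g·y₁) = 3.12/√(9.81×0.195) = 2.26.
From the momentum equation for a rectangular channel, y₂/y₁ = ½[√(1 + 8Fr₁²) − 1] = ½[√41.71 − 1] = 2.73.
y₂ = 2.73 × 0.195 = 0.532 m.
Tailwater y_tw = 0.653 m: y_tw > y₂, so the jump is submerged.

y₂ = 0.532 m; the jump is submerged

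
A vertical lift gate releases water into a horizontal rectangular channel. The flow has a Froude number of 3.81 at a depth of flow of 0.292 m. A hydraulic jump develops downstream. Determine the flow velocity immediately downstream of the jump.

V₂ = 1.31 m/s

Fr₁ = 3.81 (given).
From the momentum equation for a rectangular channel, y₂/y₁ = ½[√(1 + 8Fr₁²) − 1] = ½[√117.1 − 1] = 4.91.
y₂ = 4.91 × 0.292 = 1.43 m.
V₁ = Fr₁·√(g·y₁) = 3.81×√(9.81×0.292) = 6.45 m/s; q = V₁·y₁ = 1.88 m²/s.
V₂ = q/y₂ = 1.88/1.43 = 1.31 m/s.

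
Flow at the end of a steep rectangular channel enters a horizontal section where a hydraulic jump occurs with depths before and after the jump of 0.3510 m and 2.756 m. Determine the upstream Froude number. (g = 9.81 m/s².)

Fr₁ = 5.895

For a rectangular channel the momentum equation gives q² = ½·g·y₁·y₂·(y₁ + y₂) = ½×9.81×0.3510×2.756×3.107 = 14.74.
q = √14.74 = 3.840 m²/s.
V₁ = q/y₁ = 10.94 m/s; Fr₁ = V₁/√(g·y₁) = 5.895.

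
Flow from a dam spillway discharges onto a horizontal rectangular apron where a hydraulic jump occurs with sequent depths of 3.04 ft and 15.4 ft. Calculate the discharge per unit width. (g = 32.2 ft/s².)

For a rectangular channel the momentum equation gives q² = ½·g·y₁·y₂·(y₁ + y₂) = ½×32.2×3.04×15.4×18.4 = 13899.
q = √13899 = 118 ft²/s.

q = 118 ft²/s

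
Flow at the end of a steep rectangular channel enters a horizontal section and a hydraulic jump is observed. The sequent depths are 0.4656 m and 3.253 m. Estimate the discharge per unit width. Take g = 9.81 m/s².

For a rectangular channel the momentum equation gives q² = ½·g·y₁·y₂·(y₁ + y₂) = ½×9.81×0.4656×3.253×3.719 = 27.63.
q = √27.63 = 5.256 m²/s.

q = 5.256 m²/s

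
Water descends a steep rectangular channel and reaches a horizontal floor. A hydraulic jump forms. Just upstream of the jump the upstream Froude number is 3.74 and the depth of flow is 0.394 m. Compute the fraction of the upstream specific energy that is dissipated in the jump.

Fr₁ = 3.74 (given).
Bélanger equation: y₂/y₁ = ½[√(1 + 8Fr₁²) − 1] = ½[√112.9 − 1] = 4.81.
y₂ = 4.81 × 0.394 = 1.90 m.
E₁ = y₁(1 + Fr₁²/2) = 0.394×(1 + 3.74²/2) = 3.15 m. ΔE = (y₂ − y₁)³/(4y₁y₂) = 1.13 m. ΔE/E₁ = 1.13/3.15 = 0.360.

ΔE/E₁ = 0.360 (36.0%)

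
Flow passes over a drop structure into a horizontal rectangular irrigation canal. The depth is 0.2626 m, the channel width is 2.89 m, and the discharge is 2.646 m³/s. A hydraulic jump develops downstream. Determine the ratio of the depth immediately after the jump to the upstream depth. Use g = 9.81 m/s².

q = Q/b = 2.646/2.89 = 0.9156 m²/s; V₁ = q/y₁ = 3.487 m/s. Fr₁ = V₁/√(g·y₁) = 2.172.
Bélanger equation: y₂/y₁ = ½[√(1 + 8Fr₁²) − 1] = ½[√38.750 − 1] = 2.612.

y₂/y₁ = 2.612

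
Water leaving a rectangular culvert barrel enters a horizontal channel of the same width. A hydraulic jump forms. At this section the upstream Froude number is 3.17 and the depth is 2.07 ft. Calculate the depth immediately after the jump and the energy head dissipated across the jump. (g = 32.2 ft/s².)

y₂ = 8.30 ft; ΔE = 3.52 ft

Fr₁ = 3.17 (given).
By Bélanger, y₂/y₁ = ½[√(1 + 8Fr₁²) − 1] = ½[√81.39 − 1] = 4.01.
y₂ = 4.01 × 2.07 = 8.30 ft.
Head loss: ΔE = (y₂ − y₁)³/(4y₁y₂) = (8.30 − 2.07)³/(4×2.07×8.30) = 242/68.7 = 3.52 ft.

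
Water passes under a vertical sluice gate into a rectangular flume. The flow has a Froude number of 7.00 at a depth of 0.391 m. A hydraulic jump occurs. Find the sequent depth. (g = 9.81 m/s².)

Fr₁ = 7.00 (given).
By Bélanger, y₂/y₁ = ½[√(1 + 8Fr₁²) − 1] = ½[√393.0 − 1] = 9.41.
y₂ = 9.41 × 0.391 = 3.68 m.

y₂ = 3.68 m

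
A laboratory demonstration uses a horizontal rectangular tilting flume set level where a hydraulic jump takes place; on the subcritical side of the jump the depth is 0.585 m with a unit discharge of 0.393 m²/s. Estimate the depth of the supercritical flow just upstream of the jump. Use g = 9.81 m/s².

V₂ = q/y₂ = 0.393/0.585 = 0.672 m/s; Fr₂ = V₂/√(g·y₂) = 0.280.
From the momentum equation (using Fr₂), y₁/y₂ = ½[√(1 + 8Fr₂²) − 1] = ½[√1.629 − 1] = 0.138.
y₁ = 0.138 × 0.585 = 0.0808 m.

y₁ = 0.0808 m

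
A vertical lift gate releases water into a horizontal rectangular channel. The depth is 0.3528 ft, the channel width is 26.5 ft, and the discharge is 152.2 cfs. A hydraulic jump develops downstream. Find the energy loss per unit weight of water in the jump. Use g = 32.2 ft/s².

ΔE = 2.126 ft

q = Q/b = 152.2/26.5 = 5.743 ft²/s; V₁ = q/y₁ = 16.28 ft/s. Fr₁ = V₁/√(g·y₁) = 4.830.
Sequent-depth ratio: y₂/y₁ = ½[√(1 + 8Fr₁²) − 1] = ½[√187.63 − 1] = 6.349.
y₂ = 6.349 × 0.3528 = 2.240 ft.
V₂ = q/y₂ = 5.743/2.240 = 2.564 ft/s. E₁ = y₁ + V₁²/2g = 4.468 ft; E₂ = y₂ + V₂²/2g = 2.342 ft. ΔE = E₁ − E₂ = 2.126 ft.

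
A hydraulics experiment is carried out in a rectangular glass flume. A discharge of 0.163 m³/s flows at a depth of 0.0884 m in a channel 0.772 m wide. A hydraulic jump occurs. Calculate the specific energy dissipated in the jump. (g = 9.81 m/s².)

q = Q/b = 0.163/0.772 = 0.211 m²/s; V₁ = q/y₁ = 2.39 m/s. Fr₁ = V₁/√(g·y₁) = 2.56.
From the momentum equation for a rectangular channel, y₂/y₁ = ½[√(1 + 8Fr₁²) − 1] = ½[√53.63 − 1] = 3.16.
y₂ = 3.16 × 0.0884 = 0.279 m.
V₂ = q/y₂ = 0.211/0.279 = 0.755 m/s. E₁ = y₁ + V₁²/2g = 0.379 m; E₂ = y₂ + V₂²/2g = 0.309 m. ΔE = E₁ − E₂ = 0.0706 m.

ΔE = 0.0706 m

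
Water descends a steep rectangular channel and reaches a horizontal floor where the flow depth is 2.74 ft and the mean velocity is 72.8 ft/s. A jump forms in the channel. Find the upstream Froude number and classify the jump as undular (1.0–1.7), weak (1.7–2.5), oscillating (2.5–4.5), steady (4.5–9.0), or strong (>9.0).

Fr₁ = 7.75; steady jump

Fr₁ = V₁/√(g·y₁) = 72.8/√(32.2×2.74) = 7.75.
Fr₁ = 7.75 lies in the steady range.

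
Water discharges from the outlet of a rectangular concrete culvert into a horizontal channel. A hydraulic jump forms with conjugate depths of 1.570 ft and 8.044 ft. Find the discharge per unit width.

For a rectangular channel the momentum equation gives q² = ½·g·y₁·y₂·(y₁ + y₂) = ½×32.2×1.570×8.044×9.614 = 1955.
q = √1955 = 44.21 ft²/s.

q = 44.21 ft²/s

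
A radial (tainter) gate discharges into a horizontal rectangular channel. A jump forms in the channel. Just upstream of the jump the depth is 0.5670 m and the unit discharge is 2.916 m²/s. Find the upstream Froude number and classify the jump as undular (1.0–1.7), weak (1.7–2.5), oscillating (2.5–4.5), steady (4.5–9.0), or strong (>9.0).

Fr₁ = 2.181; weak jump

V₁ = q/y₁ = 2.916/0.5670 = 5.143 m/s. Fr₁ = V₁/√(g·y₁) = 5.143/√(9.81×0.5670) = 2.181.
Fr₁ = 2.181 lies in the weak range.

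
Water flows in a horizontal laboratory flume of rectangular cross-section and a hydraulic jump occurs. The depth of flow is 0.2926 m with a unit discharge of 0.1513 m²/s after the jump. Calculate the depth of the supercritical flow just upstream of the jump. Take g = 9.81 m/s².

y₁ = 0.04697 m

V₂ = q/y₂ = 0.1513/0.2926 = 0.5171 m/s; Fr₂ = V₂/√(g·y₂) = 0.3052.
Since the conjugate-depth ratio holds either way, y₁/y₂ = ½[√(1 + 8Fr₂²) − 1] = ½[√1.7452 − 1] = 0.1605.
y₁ = 0.1605 × 0.2926 = 0.04697 m.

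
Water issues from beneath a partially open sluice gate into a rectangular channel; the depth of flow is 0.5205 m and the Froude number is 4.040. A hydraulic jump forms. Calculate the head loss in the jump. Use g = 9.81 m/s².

ΔE = 1.888 m

Fr₁ = 4.040 (given).
From the momentum equation for a rectangular channel, y₂/y₁ = ½[√(1 + 8Fr₁²) − 1] = ½[√131.57 − 1] = 5.235.
y₂ = 5.235 × 0.5205 = 2.725 m.
V₁ = Fr₁·√(g·y₁) = 4.040×√(9.81×0.5205) = 9.129 m/s; q = V₁·y₁ = 4.752 m²/s. V₂ = q/y₂ = 4.752/2.725 = 1.744 m/s. E₁ = y₁ + V₁²/2g = 4.768 m; E₂ = y₂ + V₂²/2g = 2.880 m. ΔE = E₁ − E₂ = 1.888 m.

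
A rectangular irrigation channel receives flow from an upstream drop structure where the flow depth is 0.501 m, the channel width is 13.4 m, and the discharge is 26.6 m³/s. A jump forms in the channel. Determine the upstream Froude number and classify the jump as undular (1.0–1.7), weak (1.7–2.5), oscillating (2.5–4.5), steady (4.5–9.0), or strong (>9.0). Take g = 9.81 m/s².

q = Q/b = 26.6/13.4 = 1.99 m²/s; V₁ = q/y₁ = 3.96 m/s. Fr₁ = V₁/√(g·y₁) = 1.79.
Fr₁ = 1.79 lies in the weak range.

Fr₁ = 1.79; weak jump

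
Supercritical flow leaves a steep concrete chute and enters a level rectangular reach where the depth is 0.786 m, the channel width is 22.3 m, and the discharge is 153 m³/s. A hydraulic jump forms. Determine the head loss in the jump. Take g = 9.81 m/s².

q = Q/b = 153/22.3 = 6.86 m²/s; V₁ = q/y₁ = 8.73 m/s. Fr₁ = V₁/√(g·y₁) = 3.14.
Bélanger equation: y₂/y₁ = ½[√(1 + 8Fr₁²) − 1] = ½[√80.05 − 1] = 3.97.
y₂ = 3.97 × 0.786 = 3.12 m.
Head loss: ΔE = (y₂ − y₁)³/(4y₁y₂) = (3.12 − 0.786)³/(4×0.786×3.12) = 12.8/9.82 = 1.30 m.

ΔE = 1.30 m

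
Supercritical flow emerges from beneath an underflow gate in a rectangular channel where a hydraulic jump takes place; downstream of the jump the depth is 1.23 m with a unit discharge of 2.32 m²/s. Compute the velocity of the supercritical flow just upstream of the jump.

V₂ = q/y₂ = 2.32/1.23 = 1.89 m/s; Fr₂ = V₂/√(g·y₂) = 0.543.
The Bélanger relation is symmetric: y₁/y₂ = ½[√(1 + 8Fr₂²) − 1] = ½[√3.359 − 1] = 0.416.
y₁ = 0.416 × 1.23 = 0.512 m.
V₁ = q/y₁ = 2.32/0.512 = 4.53 m/s.

V₁ = 4.53 m/s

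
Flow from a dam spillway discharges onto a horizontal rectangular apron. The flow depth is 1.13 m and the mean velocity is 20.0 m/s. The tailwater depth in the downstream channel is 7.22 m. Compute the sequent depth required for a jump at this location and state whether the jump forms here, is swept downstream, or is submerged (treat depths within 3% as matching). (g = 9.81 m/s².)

y₂ = 9.05 m; the jump is swept downstream

Fr₁ = V₁/√(g·y₁) = 20.0/√(9.81×1.13) = 6.01.
Sequent-depth ratio: y₂/y₁ = ½[√(1 + 8Fr₁²) − 1] = ½[√289.7 − 1] = 8.01.
y₂ = 8.01 × 1.13 = 9.05 m.
Tailwater y_tw = 7.22 m: y_tw < y₂, so the jump is swept downstream.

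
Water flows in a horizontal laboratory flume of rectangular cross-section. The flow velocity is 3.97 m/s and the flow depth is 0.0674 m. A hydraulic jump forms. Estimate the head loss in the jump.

ΔE = 0.418 m

Fr₁ = V₁/√(g·y₁) = 3.97/√(9.81×0.0674) = 4.88.
By Bélanger, y₂/y₁ = ½[√(1 + 8Fr₁²) − 1] = ½[√191.7 − 1] = 6.42.
y₂ = 6.42 × 0.0674 = 0.433 m.
q = V₁·y₁ = 3.97 × 0.0674 = 0.268 m²/s. V₂ = q/y₂ = 0.268/0.433 = 0.618 m/s. E₁ = y₁ + V₁²/2g = 0.871 m; E₂ = y₂ + V₂²/2g = 0.452 m. ΔE = E₁ − E₂ = 0.418 m.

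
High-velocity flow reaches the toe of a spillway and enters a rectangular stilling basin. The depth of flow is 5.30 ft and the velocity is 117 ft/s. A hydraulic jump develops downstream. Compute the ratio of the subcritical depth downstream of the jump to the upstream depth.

Fr₁ = V₁/√(g·y₁) = 117/√(32.2×5.30) = 8.96.
From the momentum equation for a rectangular channel, y₂/y₁ = ½[√(1 + 8Fr₁²) − 1] = ½[√642.7 − 1] = 12.2.

y₂/y₁ = 12.2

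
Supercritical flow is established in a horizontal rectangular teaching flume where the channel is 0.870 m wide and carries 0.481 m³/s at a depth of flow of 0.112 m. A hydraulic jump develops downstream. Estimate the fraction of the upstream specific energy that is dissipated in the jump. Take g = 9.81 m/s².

q = Q/b = 0.481/0.870 = 0.553 m²/s; V₁ = q/y₁ = 4.94 m/s. Fr₁ = V₁/√(g·y₁) = 4.71.
Conjugate-depth relation: y₂/y₁ = ½[√(1 + 8Fr₁²) − 1] = ½[√178.4 − 1] = 6.18.
y₂ = 6.18 × 0.112 = 0.692 m.
E₁ = y₁ + V₁²/2g = 1.35 m. ΔE = (y₂ − y₁)³/(4y₁y₂) = 0.629 m. ΔE/E₁ = 0.629/1.35 = 0.465.

ΔE/E₁ = 0.465 (46.5%)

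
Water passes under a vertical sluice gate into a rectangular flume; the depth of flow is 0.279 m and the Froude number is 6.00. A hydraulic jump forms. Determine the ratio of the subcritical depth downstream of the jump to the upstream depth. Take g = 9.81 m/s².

Fr₁ = 6.00 (given).
Sequent-depth ratio: y₂/y₁ = ½[√(1 + 8Fr₁²) − 1] = ½[√289.0 − 1] = 8.00.

y₂/y₁ = 8.00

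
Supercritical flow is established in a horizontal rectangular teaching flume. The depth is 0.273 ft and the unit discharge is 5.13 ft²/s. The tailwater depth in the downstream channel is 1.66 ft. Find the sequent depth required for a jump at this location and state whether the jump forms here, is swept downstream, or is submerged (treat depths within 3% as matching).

y₂ = 2.31 ft; the jump is swept downstream

V₁ = q/y₁ = 5.13/0.273 = 18.8 ft/s. Fr₁ = V₁/√(g·y₁) = 18.8/√(32.2×0.273) = 6.34.
By Bélanger, y₂/y₁ = ½[√(1 + 8Fr₁²) − 1] = ½[√322.4 − 1] = 8.48.
y₂ = 8.48 × 0.273 = 2.31 ft.
Tailwater y_tw = 1.66 ft: y_tw < y₂, so the jump is swept downstream.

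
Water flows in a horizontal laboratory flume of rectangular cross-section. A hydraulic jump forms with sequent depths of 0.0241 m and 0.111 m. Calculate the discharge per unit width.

q = 0.0421 m²/s

For a rectangular channel the momentum equation gives q² = ½·g·y₁·y₂·(y₁ + y₂) = ½×9.81×0.0241×0.111×0.135 = 0.00177.
q = √0.00177 = 0.0421 m²/s.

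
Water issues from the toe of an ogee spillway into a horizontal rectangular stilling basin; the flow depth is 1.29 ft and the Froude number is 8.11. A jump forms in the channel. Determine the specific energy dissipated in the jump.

Fr₁ = 8.11 (given).
Conjugate-depth relation: y₂/y₁ = ½[√(1 + 8Fr₁²) − 1] = ½[√527.2 − 1] = 11.0.
y₂ = 11.0 × 1.29 = 14.2 ft.
Head loss: ΔE = (y₂ − y₁)³/(4y₁y₂) = (14.2 − 1.29)³/(4×1.29×14.2) = 2134/73.1 = 29.2 ft.

ΔE = 29.2 ft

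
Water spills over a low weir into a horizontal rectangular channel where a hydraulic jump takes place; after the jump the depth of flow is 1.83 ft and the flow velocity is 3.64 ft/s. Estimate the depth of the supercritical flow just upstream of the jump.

y₁ = 0.616 ft

Fr₂ = V₂/√(g·y₂) = 3.64/√(32.2×1.83) = 0.474.
Applying the sequent-depth relation in reverse, y₁/y₂ = ½[√(1 + 8Fr₂²) − 1] = ½[√2.799 − 1] = 0.336.
y₁ = 0.336 × 1.83 = 0.616 ft.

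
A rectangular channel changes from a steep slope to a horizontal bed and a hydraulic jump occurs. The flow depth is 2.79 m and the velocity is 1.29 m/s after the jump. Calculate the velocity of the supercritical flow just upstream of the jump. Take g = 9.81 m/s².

V₁ = 11.8 m/s

Fr₂ = V₂/√(g·y₂) = 1.29/√(9.81×2.79) = 0.247.
From the momentum equation (using Fr₂), y₁/y₂ = ½[√(1 + 8Fr₂²) − 1] = ½[√1.486 − 1] = 0.110.
y₁ = 0.110 × 2.79 = 0.306 m.
V₁ = q/y₁ = 3.60/0.306 = 11.8 m/s.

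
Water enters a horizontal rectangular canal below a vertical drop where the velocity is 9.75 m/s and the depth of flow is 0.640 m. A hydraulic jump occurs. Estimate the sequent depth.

Fr₁ = V₁/√(g·y₁) = 9.75/√(9.81×0.640) = 3.89.
Conjugate-depth relation: y₂/y₁ = ½[√(1 + 8Fr₁²) − 1] = ½[√122.1 − 1] = 5.03.
y₂ = 5.03 × 0.640 = 3.22 m.

y₂ = 3.22 m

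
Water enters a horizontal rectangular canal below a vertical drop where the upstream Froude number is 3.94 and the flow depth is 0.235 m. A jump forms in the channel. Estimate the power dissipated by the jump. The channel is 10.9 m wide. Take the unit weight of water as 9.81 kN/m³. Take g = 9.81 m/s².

Fr₁ = 3.94 (given).
By Bélanger, y₂/y₁ = ½[√(1 + 8Fr₁²) − 1] = ½[√125.2 − 1] = 5.09.
y₂ = 5.09 × 0.235 = 1.20 m.
Head loss: ΔE = (y₂ − y₁)³/(4y₁y₂) = (1.20 − 0.235)³/(4×0.235×1.20) = 0.891/1.13 = 0.792 m.
V₁ = Fr₁·√(g·y₁) = 3.94×√(9.81×0.235) = 5.98 m/s; q = V₁·y₁ = 1.41 m²/s. Q = q·b = 1.41 × 10.9 = 15.3 m³/s. P = γ·Q·ΔE = 9.81 × 15.3 × 0.792 = 119 kW.

P = 119 kW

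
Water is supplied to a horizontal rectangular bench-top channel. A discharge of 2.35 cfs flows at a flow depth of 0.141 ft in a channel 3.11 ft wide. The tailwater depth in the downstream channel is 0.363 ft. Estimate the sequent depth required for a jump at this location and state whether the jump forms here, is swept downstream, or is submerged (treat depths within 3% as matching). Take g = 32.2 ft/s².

y₂ = 0.436 ft; the jump is swept downstream

q = Q/b = 2.35/3.11 = 0.756 ft²/s; V₁ = q/y₁ = 5.36 ft/s. Fr₁ = V₁/√(g·y₁) = 2.52.
From the momentum equation for a rectangular channel, y₂/y₁ = ½[√(1 + 8Fr₁²) − 1] = ½[√51.60 − 1] = 3.09.
y₂ = 3.09 × 0.141 = 0.436 ft.
Tailwater y_tw = 0.363 ft: y_tw < y₂, so the jump is swept downstream.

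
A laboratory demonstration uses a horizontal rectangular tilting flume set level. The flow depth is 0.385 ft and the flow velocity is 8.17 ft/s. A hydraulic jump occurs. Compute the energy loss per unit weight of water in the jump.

Fr₁ = V₁/√(g·y₁) = 8.17/√(32.2×0.385) = 2.32.
By Bélanger, y₂/y₁ = ½[√(1 + 8Fr₁²) − 1] = ½[√44.07 − 1] = 2.82.
y₂ = 2.82 × 0.385 = 1.09 ft.
q = V₁·y₁ = 8.17 × 0.385 = 3.15 ft²/s. V₂ = q/y₂ = 3.15/1.09 = 2.90 ft/s. E₁ = y₁ + V₁²/2g = 1.42 ft; E₂ = y₂ + V₂²/2g = 1.22 ft. ΔE = E₁ − E₂ = 0.206 ft.

ΔE = 0.206 ft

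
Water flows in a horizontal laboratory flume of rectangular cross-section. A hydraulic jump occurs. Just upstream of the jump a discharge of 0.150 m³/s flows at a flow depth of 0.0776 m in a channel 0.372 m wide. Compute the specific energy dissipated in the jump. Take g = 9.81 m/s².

ΔE = 0.816 m

q = Q/b = 0.150/0.372 = 0.403 m²/s; V₁ = q/y₁ = 5.20 m/s. Fr₁ = V₁/√(g·y₁) = 5.96.
By Bélanger, y₂/y₁ = ½[√(1 + 8Fr₁²) − 1] = ½[√284.7 − 1] = 7.94.
y₂ = 7.94 × 0.0776 = 0.616 m.
Head loss: ΔE = (y₂ − y₁)³/(4y₁y₂) = (0.616 − 0.0776)³/(4×0.0776×0.616) = 0.156/0.191 = 0.816 m.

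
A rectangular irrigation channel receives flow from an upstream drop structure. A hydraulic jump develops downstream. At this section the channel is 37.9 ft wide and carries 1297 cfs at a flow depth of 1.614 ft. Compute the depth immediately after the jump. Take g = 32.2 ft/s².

y₂ = 5.955 ft

q = Q/b = 1297/37.9 = 34.22 ft²/s; V₁ = q/y₁ = 21.20 ft/s. Fr₁ = V₁/√(g·y₁) = 2.941.
Conjugate-depth relation: y₂/y₁ = ½[√(1 + 8Fr₁²) − 1] = ½[√70.203 − 1] = 3.689.
y₂ = 3.689 × 1.614 = 5.955 ft.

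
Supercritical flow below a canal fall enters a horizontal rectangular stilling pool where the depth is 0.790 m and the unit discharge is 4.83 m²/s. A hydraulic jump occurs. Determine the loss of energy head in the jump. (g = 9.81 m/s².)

ΔE = 0.333 m

V₁ = q/y₁ = 4.83/0.790 = 6.11 m/s. Fr₁ = V₁/√(g·y₁) = 6.11/√(9.81×0.790) = 2.20.
Conjugate-depth relation: y₂/y₁ = ½[√(1 + 8Fr₁²) − 1] = ½[√39.59 − 1] = 2.65.
y₂ = 2.65 × 0.790 = 2.09 m.
Head loss: ΔE = (y₂ − y₁)³/(4y₁y₂) = (2.09 − 0.790)³/(4×0.790×2.09) = 2.20/6.61 = 0.333 m.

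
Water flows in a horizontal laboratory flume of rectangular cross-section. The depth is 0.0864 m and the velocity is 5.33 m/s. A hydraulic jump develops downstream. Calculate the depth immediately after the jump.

Fr₁ = V₁/√(g·y₁) = 5.33/√(9.81×0.0864) = 5.79.
From the momentum equation for a rectangular channel, y₂/y₁ = ½[√(1 + 8Fr₁²) − 1] = ½[√269.1 − 1] = 7.70.
y₂ = 7.70 × 0.0864 = 0.666 m.

y₂ = 0.666 m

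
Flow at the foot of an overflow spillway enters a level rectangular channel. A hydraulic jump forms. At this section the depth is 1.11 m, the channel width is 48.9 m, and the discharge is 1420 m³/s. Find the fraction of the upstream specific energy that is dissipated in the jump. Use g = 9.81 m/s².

q = Q/b = 1420/48.9 = 29.0 m²/s; V₁ = q/y₁ = 26.2 m/s. Fr₁ = V₁/√(g·y₁) = 7.93.
Conjugate-depth relation: y₂/y₁ = ½[√(1 + 8Fr₁²) − 1] = ½[√503.8 − 1] = 10.7.
y₂ = 10.7 × 1.11 = 11.9 m.
E₁ = y₁ + V₁²/2g = 36.0 m. ΔE = (y₂ − y₁)³/(4y₁y₂) = 23.8 m. ΔE/E₁ = 23.8/36.0 = 0.661.

ΔE/E₁ = 0.661 (66.1%)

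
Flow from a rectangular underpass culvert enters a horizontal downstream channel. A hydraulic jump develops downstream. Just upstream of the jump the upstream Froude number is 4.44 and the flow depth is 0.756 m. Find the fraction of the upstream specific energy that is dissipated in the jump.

ΔE/E₁ = 0.439 (43.9%)

Fr₁ = 4.44 (given).
By Bélanger, y₂/y₁ = ½[√(1 + 8Fr₁²) − 1] = ½[√158.7 − 1] = 5.80.
y₂ = 5.80 × 0.756 = 4.38 m.
E₁ = y₁(1 + Fr₁²/2) = 0.756×(1 + 4.44²/2) = 8.21 m. ΔE = (y₂ − y₁)³/(4y₁y₂) = 3.60 m. ΔE/E₁ = 3.60/8.21 = 0.439.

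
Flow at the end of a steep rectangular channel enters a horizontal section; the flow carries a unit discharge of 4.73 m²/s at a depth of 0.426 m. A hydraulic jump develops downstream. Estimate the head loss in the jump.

V₁ = q/y₁ = 4.73/0.426 = 11.1 m/s. Fr₁ = V₁/√(g·y₁) = 11.1/√(9.81×0.426) = 5.43.
By Bélanger, y₂/y₁ = ½[√(1 + 8Fr₁²) − 1] = ½[√237.0 − 1] = 7.20.
y₂ = 7.20 × 0.426 = 3.07 m.
Head loss: ΔE = (y₂ − y₁)³/(4y₁y₂) = (3.07 − 0.426)³/(4×0.426×3.07) = 18.4/5.22 = 3.52 m.

ΔE = 3.52 m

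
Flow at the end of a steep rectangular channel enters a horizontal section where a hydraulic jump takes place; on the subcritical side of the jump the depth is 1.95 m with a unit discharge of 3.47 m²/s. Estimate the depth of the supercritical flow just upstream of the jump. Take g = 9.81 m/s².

y₁ = 0.511 m

V₂ = q/y₂ = 3.47/1.95 = 1.78 m/s; Fr₂ = V₂/√(g·y₂) = 0.407.
Since the conjugate-depth ratio holds either way, y₁/y₂ = ½[√(1 + 8Fr₂²) − 1] = ½[√2.324 − 1] = 0.262.
y₁ = 0.262 × 1.95 = 0.511 m.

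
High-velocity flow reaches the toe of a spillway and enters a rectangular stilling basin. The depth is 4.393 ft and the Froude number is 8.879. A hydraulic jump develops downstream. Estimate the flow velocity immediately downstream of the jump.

Fr₁ = 8.879 (given).
By Bélanger, y₂/y₁ = ½[√(1 + 8Fr₁²) − 1] = ½[√631.69 − 1] = 12.07.
y₂ = 12.07 × 4.393 = 53.01 ft.
V₁ = Fr₁·√(g·y₁) = 8.879×√(32.2×4.393) = 105.6 ft/s; q = V₁·y₁ = 463.9 ft²/s.
V₂ = q/y₂ = 463.9/53.01 = 8.751 ft/s.

V₂ = 8.751 ft/s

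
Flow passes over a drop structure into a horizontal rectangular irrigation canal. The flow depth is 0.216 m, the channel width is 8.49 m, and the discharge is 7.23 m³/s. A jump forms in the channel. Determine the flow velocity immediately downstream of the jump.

V₂ = 1.17 m/s

q = Q/b = 7.23/8.49 = 0.852 m²/s; V₁ = q/y₁ = 3.94 m/s. Fr₁ = V₁/√(g·y₁) = 2.71.
By Bélanger, y₂/y₁ = ½[√(1 + 8Fr₁²) − 1] = ½[√59.68 − 1] = 3.36.
y₂ = 3.36 × 0.216 = 0.726 m.
V₂ = q/y₂ = 0.852/0.726 = 1.17 m/s.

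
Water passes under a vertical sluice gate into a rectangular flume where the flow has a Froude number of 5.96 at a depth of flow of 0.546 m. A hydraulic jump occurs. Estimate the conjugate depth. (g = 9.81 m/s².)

Fr₁ = 5.96 (given).
Sequent-depth ratio: y₂/y₁ = ½[√(1 + 8Fr₁²) − 1] = ½[√285.2 − 1] = 7.94.
y₂ = 7.94 × 0.546 = 4.34 m.

y₂ = 4.34 m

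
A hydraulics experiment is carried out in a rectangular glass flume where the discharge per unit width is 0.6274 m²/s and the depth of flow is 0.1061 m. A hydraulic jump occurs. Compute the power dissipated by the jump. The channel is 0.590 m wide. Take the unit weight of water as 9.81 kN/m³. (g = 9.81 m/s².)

V₁ = q/y₁ = 0.6274/0.1061 = 5.913 m/s. Fr₁ = V₁/√(g·y₁) = 5.913/√(9.81×0.1061) = 5.796.
From the momentum equation for a rectangular channel, y₂/y₁ = ½[√(1 + 8Fr₁²) − 1] = ½[√269.76 − 1] = 7.712.
y₂ = 7.712 × 0.1061 = 0.8183 m.
V₂ = q/y₂ = 0.6274/0.8183 = 0.7667 m/s. E₁ = y₁ + V₁²/2g = 1.888 m; E₂ = y₂ + V₂²/2g = 0.8482 m. ΔE = E₁ − E₂ = 1.040 m.
Q = q·b = 0.6274 × 0.590 = 0.3702 m³/s. P = γ·Q·ΔE = 9.81 × 0.3702 × 1.040 = 3.777 kW.

P = 3.777 kW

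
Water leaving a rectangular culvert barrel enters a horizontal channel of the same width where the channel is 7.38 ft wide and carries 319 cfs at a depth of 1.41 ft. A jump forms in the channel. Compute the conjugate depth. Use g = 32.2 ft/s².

y₂ = 8.39 ft

q = Q/b = 319/7.38 = 43.2 ft²/s; V₁ = q/y₁ = 30.7 ft/s. Fr₁ = V₁/√(g·y₁) = 4.55.
Conjugate-depth relation: y₂/y₁ = ½[√(1 + 8Fr₁²) − 1] = ½[√166.6 − 1] = 5.95.
y₂ = 5.95 × 1.41 = 8.39 ft.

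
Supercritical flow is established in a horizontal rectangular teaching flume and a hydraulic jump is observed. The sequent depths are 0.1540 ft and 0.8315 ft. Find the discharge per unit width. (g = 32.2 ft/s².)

q = 1.425 ft²/s

For a rectangular channel the momentum equation gives q² = ½·g·y₁·y₂·(y₁ + y₂) = ½×32.2×0.1540×0.8315×0.9855 = 2.032.
q = √2.032 = 1.425 ft²/s.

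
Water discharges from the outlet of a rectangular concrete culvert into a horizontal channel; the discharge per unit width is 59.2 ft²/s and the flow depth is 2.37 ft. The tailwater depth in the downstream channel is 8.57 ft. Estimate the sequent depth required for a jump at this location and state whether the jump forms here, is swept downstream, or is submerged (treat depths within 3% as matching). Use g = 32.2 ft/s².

V₁ = q/y₁ = 59.2/2.37 = 25.0 ft/s. Fr₁ = V₁/√(g·y₁) = 25.0/√(32.2×2.37) = 2.86.
Sequent-depth ratio: y₂/y₁ = ½[√(1 + 8Fr₁²) − 1] = ½[√66.41 − 1] = 3.57.
y₂ = 3.57 × 2.37 = 8.47 ft.
Tailwater y_tw = 8.57 ft: y_tw ≈ y₂, so the jump forms here.

y₂ = 8.47 ft; the jump forms here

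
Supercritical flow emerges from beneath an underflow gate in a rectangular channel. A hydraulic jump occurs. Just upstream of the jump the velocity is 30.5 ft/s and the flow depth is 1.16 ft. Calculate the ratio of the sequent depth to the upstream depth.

y₂/y₁ = 6.58

Fr₁ = V₁/√(g·y₁) = 30.5/√(32.2×1.16) = 4.99.
From the momentum equation for a rectangular channel, y₂/y₁ = ½[√(1 + 8Fr₁²) − 1] = ½[√200.2 − 1] = 6.58.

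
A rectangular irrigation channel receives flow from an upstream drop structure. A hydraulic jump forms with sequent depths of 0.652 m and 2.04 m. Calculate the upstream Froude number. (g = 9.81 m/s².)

For a rectangular channel the momentum equation gives q² = ½·g·y₁·y₂·(y₁ + y₂) = ½×9.81×0.652×2.04×2.69 = 17.6.
q = √17.6 = 4.19 m²/s.
V₁ = q/y₁ = 6.43 m/s; Fr₁ = V₁/√(g·y₁) = 2.54.

Fr₁ = 2.54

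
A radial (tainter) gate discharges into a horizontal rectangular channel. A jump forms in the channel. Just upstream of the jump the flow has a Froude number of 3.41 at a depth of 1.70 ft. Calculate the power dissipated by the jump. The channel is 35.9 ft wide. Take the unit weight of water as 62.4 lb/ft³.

P = 641 hp

Fr₁ = 3.41 (given).
Sequent-depth ratio: y₂/y₁ = ½[√(1 + 8Fr₁²) − 1] = ½[√94.02 − 1] = 4.35.
y₂ = 4.35 × 1.70 = 7.39 ft.
V₁ = Fr₁·√(g·y₁) = 3.41×√(32.2×1.70) = 25.2 ft/s; q = V₁·y₁ = 42.9 ft²/s. V₂ = q/y₂ = 42.9/7.39 = 5.80 ft/s. E₁ = y₁ + V₁²/2g = 11.6 ft; E₂ = y₂ + V₂²/2g = 7.91 ft. ΔE = E₁ − E₂ = 3.67 ft.
Q = q·b = 42.9 × 35.9 = 1540 cfs. P = γ·Q·ΔE/550 = 62.4 × 1540 × 3.67 / 550 = 641 hp.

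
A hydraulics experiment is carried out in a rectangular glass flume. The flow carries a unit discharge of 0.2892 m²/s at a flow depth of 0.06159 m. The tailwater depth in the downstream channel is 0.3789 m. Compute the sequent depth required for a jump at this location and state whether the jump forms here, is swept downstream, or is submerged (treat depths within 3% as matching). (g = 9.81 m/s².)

y₂ = 0.4963 m; the jump is swept downstream

V₁ = q/y₁ = 0.2892/0.06159 = 4.696 m/s. Fr₁ = V₁/√(g·y₁) = 4.696/√(9.81×0.06159) = 6.041.
Conjugate-depth relation: y₂/y₁ = ½[√(1 + 8Fr₁²) − 1] = ½[√292.94 − 1] = 8.058.
y₂ = 8.058 × 0.06159 = 0.4963 m.
Tailwater y_tw = 0.3789 m: y_tw < y₂, so the jump is swept downstream.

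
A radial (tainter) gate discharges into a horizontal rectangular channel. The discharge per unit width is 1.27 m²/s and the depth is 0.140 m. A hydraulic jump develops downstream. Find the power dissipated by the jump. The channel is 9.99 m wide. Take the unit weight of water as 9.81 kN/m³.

P = 352 kW

V₁ = q/y₁ = 1.27/0.140 = 9.07 m/s. Fr₁ = V₁/√(g·y₁) = 9.07/√(9.81×0.140) = 7.74.
From the momentum equation for a rectangular channel, y₂/y₁ = ½[√(1 + 8Fr₁²) − 1] = ½[√480.3 − 1] = 10.5.
y₂ = 10.5 × 0.140 = 1.46 m.
V₂ = q/y₂ = 1.27/1.46 = 0.867 m/s. E₁ = y₁ + V₁²/2g = 4.33 m; E₂ = y₂ + V₂²/2g = 1.50 m. ΔE = E₁ − E₂ = 2.83 m.
Q = q·b = 1.27 × 9.99 = 12.7 m³/s. P = γ·Q·ΔE = 9.81 × 12.7 × 2.83 = 352 kW.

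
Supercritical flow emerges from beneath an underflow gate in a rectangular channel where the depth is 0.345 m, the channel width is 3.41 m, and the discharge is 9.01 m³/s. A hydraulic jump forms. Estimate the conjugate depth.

q = Q/b = 9.01/3.41 = 2.64 m²/s; V₁ = q/y₁ = 7.66 m/s. Fr₁ = V₁/√(g·y₁) = 4.16.
From the momentum equation for a rectangular channel, y₂/y₁ = ½[√(1 + 8Fr₁²) − 1] = ½[√139.6 − 1] = 5.41.
y₂ = 5.41 × 0.345 = 1.87 m.

y₂ = 1.87 m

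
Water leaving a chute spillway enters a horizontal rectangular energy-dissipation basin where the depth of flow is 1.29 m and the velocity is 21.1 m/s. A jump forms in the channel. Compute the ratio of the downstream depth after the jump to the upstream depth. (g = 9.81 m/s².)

Fr₁ = V₁/√(g·y₁) = 21.1/√(9.81×1.29) = 5.93.
By Bélanger, y₂/y₁ = ½[√(1 + 8Fr₁²) − 1] = ½[√282.4 − 1] = 7.90.

y₂/y₁ = 7.90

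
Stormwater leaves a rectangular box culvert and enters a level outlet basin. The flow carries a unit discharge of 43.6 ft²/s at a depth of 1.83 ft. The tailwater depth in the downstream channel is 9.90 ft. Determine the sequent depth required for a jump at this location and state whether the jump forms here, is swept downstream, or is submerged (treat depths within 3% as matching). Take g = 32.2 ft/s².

V₁ = q/y₁ = 43.6/1.83 = 23.8 ft/s. Fr₁ = V₁/√(g·y₁) = 23.8/√(32.2×1.83) = 3.10.
By Bélanger, y₂/y₁ = ½[√(1 + 8Fr₁²) − 1] = ½[√78.06 − 1] = 3.92.
y₂ = 3.92 × 1.83 = 7.17 ft.
Tailwater y_tw = 9.90 ft: y_tw > y₂, so the jump is submerged.

y₂ = 7.17 ft; the jump is submerged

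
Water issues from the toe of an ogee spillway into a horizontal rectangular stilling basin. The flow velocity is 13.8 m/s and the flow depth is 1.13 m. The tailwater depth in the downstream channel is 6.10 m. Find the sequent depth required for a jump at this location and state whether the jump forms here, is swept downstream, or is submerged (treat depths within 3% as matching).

Fr₁ = V₁/√(g·y₁) = 13.8/√(9.81×1.13) = 4.14.
By Bélanger, y₂/y₁ = ½[√(1 + 8Fr₁²) − 1] = ½[√138.4 − 1] = 5.38.
y₂ = 5.38 × 1.13 = 6.08 m.
Tailwater y_tw = 6.10 m: y_tw ≈ y₂, so the jump forms here.

y₂ = 6.08 m; the jump forms here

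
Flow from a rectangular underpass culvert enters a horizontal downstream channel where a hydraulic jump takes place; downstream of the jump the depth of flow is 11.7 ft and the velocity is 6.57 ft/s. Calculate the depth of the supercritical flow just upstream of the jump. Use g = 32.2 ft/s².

y₁ = 2.25 ft

Fr₂ = V₂/√(g·y₂) = 6.57/√(32.2×11.7) = 0.338.
Since the conjugate-depth ratio holds either way, y₁/y₂ = ½[√(1 + 8Fr₂²) − 1] = ½[√1.917 − 1] = 0.192.
y₁ = 0.192 × 11.7 = 2.25 ft.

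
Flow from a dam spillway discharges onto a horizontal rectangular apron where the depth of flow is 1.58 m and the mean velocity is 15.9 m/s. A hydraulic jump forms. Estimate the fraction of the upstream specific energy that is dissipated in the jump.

ΔE/E₁ = 0.396 (39.6%)

Fr₁ = V₁/√(g·y₁) = 15.9/√(9.81×1.58) = 4.04.
Sequent-depth ratio: y₂/y₁ = ½[√(1 + 8Fr₁²) − 1] = ½[√131.5 − 1] = 5.23.
y₂ = 5.23 × 1.58 = 8.27 m.
E₁ = y₁ + V₁²/2g = 14.5 m. ΔE = (y₂ − y₁)³/(4y₁y₂) = 5.73 m. ΔE/E₁ = 5.73/14.5 = 0.396.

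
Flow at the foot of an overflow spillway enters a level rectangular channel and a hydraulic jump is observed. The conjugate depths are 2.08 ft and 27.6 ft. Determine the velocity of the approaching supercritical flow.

For a rectangular channel the momentum equation gives q² = ½·g·y₁·y₂·(y₁ + y₂) = ½×32.2×2.08×27.6×29.7 = 27432.
q = √27432 = 166 ft²/s.
V₁ = q/y₁ = 166/2.08 = 79.6 ft/s.

V₁ = 79.6 ft/s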